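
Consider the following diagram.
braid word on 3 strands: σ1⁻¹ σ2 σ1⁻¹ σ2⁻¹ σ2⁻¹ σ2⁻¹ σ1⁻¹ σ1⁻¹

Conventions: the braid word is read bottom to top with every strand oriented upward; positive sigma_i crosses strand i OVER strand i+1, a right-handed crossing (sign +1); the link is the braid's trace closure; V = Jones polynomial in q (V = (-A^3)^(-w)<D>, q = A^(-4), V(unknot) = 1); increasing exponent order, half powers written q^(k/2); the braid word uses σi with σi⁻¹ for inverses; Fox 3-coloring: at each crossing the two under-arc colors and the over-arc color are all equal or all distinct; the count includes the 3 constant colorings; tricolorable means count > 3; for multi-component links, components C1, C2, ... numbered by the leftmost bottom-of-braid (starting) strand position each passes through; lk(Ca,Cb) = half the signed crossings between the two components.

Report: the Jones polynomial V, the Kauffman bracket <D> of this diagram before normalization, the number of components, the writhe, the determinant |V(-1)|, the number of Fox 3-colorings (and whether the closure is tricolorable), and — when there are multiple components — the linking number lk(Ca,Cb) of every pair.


Jones polynomial: V(q) = -q^-9 + 2q^-8 - 3q^-7 + 3q^-6 - 3q^-5 + 3q^-4 - q^-3 + q^-2
<D> = A^-10 - A^-6 + 3A^-2 - 3A^2 + 3A^6 - 3A^10 + 2A^14 - A^18; writhe -6
components 1, writhe -6 (8 crossings)
3-colorings: 3 of 3^8, det 17 — not tricolorable
note: det 17 = |V(-1)|; not divisible by 3, so not tricolorable


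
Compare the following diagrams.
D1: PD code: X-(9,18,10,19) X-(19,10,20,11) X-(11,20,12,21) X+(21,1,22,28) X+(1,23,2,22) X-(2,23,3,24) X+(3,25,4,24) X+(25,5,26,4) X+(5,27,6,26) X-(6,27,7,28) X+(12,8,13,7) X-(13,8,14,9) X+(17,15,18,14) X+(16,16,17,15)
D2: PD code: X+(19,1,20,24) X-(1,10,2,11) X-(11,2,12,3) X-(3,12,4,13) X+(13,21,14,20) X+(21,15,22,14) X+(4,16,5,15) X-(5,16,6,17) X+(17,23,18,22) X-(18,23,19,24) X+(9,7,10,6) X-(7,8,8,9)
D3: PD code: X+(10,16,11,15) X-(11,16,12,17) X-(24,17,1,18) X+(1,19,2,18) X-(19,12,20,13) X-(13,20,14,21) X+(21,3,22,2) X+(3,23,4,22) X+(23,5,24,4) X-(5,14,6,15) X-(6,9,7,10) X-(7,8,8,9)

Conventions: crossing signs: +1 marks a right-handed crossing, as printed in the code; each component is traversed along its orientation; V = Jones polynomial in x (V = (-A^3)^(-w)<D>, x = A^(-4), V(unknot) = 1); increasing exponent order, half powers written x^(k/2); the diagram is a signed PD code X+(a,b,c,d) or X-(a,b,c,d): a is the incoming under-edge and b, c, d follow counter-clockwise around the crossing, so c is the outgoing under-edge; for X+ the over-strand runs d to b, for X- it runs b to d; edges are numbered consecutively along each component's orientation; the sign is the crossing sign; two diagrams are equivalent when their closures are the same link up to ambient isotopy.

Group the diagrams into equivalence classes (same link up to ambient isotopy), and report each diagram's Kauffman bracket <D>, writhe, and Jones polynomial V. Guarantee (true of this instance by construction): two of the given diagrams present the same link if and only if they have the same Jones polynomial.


equivalence classes: {D1, D2, D3}
D1 (bracket -A^-6 + A^-2 - A^2 + 3A^6 - A^10 + A^14 - A^18; 14 crossings at w = +2): V = -x^-3 + x^-2 - x^-1 + 3 - x + x^2 - x^3
V(D2) = -x^-3 + x^-2 - x^-1 + 3 - x + x^2 - x^3  (w 0, c 12, <D> = -A^-12 + A^-8 - A^-4 + 3 - A^4 + A^8 - A^12)
V(D3) = -x^-3 + x^-2 - x^-1 + 3 - x + x^2 - x^3  [12 crossings, <D> = -A^-18 + A^-14 - A^-10 + 3A^-6 - A^-2 + A^2 - A^6, w = -2]
key observation: all 3 diagrams share one V(x), hence one class


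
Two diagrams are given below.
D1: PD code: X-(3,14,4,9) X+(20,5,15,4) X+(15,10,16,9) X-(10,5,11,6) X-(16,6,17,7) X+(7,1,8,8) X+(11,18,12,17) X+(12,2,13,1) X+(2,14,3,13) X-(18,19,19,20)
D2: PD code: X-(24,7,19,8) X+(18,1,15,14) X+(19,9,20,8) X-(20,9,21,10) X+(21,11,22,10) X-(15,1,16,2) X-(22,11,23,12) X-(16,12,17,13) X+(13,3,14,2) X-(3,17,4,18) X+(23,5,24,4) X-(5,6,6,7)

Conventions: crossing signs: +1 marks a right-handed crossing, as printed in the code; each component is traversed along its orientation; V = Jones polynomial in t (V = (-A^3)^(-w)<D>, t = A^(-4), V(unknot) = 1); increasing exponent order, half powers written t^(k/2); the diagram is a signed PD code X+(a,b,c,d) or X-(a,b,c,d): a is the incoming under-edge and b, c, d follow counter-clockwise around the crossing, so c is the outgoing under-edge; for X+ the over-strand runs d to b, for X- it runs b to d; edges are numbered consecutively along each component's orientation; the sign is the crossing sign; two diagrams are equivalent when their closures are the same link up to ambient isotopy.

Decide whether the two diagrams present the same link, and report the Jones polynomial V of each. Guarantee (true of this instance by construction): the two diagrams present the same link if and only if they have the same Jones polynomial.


same link: no
V(D1) = 1 + t + t^2 + t^3  [10 crossings, <D> = A^-6 + A^-2 + A^2 + A^6, w = +2]
V(D2) = t^-3 + t^-2 + t^-1 + 1  (w -2, c 12, <D> = A^-6 + A^-2 + A^2 + A^6)
note: V(t) takes 2 values over 2 diagrams, fixing the grouping


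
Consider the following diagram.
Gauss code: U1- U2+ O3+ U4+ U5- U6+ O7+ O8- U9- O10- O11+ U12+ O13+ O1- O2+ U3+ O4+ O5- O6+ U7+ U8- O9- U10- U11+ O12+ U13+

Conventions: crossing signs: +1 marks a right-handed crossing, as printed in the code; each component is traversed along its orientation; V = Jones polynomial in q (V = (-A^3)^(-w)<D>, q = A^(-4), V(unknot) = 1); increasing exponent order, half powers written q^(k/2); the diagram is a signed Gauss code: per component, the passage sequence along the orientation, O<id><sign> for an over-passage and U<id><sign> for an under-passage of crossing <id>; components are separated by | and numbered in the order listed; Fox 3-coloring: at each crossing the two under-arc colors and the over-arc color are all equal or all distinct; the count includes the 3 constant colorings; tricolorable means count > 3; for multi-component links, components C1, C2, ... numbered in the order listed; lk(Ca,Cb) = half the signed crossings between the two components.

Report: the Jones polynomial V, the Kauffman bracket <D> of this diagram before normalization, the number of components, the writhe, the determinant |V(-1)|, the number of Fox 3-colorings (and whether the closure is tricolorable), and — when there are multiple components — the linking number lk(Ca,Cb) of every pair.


Jones polynomial: V(q) = q + q^3 - q^4
<D> = A^-7 - A^-3 - A^5; writhe +3
components 1, writhe +3 (13 crossings)
3-colorings: 9 of 3^13, det 3 — tricolorable
note: w = +3 (over 13 crossings) is diagram-only; (-A^3)^(-3) removes it from V


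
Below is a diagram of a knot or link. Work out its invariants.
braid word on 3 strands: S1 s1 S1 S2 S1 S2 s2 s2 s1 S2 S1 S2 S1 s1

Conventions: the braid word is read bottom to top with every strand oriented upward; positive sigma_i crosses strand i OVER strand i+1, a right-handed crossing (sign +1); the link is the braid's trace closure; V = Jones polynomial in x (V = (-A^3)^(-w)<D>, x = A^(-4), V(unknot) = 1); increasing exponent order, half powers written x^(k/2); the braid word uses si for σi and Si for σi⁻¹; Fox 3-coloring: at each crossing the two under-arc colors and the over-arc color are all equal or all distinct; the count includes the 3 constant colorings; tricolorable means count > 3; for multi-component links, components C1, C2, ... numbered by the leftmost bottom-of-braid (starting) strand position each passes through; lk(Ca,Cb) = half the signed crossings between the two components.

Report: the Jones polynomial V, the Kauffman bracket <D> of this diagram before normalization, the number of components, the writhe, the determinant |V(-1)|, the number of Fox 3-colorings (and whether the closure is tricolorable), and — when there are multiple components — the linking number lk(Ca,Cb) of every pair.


V(x) = -x^-4 + x^-3 + x^-1
bracket: A^-8 + 1 - A^4, w = -4
1 component, writhe -4, over 14 crossings
det 3, colorings 9 of 3^14 — tricolorable
observation: det 3 = |V(-1)|; divisible by 3, so tricolorable


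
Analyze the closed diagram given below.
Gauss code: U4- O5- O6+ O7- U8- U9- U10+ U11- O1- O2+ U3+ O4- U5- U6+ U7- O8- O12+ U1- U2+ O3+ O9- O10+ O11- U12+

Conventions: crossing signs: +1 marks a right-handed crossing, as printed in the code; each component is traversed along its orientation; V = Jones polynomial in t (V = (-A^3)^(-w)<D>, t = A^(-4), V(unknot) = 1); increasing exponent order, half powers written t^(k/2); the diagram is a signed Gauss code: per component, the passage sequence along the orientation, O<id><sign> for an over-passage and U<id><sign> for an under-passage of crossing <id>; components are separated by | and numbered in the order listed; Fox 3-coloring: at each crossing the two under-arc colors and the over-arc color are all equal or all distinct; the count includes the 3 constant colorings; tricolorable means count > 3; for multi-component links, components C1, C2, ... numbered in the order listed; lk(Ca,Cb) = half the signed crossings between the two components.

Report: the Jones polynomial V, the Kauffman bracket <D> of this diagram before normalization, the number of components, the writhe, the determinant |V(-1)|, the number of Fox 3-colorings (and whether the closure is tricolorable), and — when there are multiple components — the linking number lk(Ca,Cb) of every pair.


V = -t^-4 + t^-3 + t^-1
<D> = A^-2 + A^6 - A^10 (w = -2)
1 component over 12 crossings, w = -2
9 Fox colorings among 3^12, |V(-1)| = 3: tricolorable
why: det 3 = |V(-1)|; divisible by 3, so tricolorable


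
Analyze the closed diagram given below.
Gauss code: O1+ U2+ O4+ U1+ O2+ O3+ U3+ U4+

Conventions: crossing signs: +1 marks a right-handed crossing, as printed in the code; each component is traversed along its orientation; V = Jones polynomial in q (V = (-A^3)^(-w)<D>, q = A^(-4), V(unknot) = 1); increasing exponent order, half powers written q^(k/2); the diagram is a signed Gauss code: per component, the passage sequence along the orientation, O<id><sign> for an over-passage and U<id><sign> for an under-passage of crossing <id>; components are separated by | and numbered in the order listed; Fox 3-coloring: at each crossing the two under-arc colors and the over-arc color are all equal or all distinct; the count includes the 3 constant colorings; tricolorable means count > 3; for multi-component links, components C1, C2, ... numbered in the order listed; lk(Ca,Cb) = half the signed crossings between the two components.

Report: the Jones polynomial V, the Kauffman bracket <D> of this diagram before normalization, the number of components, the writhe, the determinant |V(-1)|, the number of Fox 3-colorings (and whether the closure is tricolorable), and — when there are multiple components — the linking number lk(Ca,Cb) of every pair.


V(q) = q + q^3 - q^4
bracket: -A^-4 + 1 + A^8, w = +4
1 component, writhe +4, over 4 crossings
det 3, colorings 9 of 3^4 — tricolorable
observation: w = +4 (over 4 crossings) is diagram-only; (-A^3)^(-4) removes it from V


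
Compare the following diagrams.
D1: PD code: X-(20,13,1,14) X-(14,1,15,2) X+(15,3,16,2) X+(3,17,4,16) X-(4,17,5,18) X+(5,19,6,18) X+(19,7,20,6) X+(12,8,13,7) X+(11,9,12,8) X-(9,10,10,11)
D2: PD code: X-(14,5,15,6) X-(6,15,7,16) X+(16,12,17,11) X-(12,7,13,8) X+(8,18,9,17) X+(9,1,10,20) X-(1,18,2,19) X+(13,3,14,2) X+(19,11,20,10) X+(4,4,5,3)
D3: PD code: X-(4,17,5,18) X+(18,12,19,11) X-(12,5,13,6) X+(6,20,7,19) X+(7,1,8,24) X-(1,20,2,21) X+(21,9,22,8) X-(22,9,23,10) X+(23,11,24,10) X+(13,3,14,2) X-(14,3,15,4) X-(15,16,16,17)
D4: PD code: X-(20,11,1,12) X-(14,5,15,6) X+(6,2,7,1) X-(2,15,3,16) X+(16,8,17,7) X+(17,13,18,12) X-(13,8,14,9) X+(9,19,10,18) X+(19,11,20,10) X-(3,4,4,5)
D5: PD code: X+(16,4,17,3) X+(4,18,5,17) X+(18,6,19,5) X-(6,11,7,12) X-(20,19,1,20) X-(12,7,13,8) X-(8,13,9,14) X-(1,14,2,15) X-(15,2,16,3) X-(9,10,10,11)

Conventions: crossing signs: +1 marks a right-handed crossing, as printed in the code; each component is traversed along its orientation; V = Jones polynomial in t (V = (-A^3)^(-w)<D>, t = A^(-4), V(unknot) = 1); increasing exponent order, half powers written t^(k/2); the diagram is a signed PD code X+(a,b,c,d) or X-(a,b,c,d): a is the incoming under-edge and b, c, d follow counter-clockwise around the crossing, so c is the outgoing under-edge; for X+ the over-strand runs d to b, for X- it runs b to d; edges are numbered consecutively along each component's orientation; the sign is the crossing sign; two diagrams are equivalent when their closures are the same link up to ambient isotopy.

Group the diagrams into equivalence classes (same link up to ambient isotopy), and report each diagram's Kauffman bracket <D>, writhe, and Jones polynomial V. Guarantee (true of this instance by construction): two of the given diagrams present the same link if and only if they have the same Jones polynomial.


grouping into links: {D1} | {D2, D3, D4} | {D5}
V(D1) = 1  (w +2, c 10, <D> = A^6)
V(D2) = t^-2 - t^-1 + 2 - 2t + t^2 - t^3 + t^4  [10 crossings, <D> = A^-10 - A^-6 + A^-2 - 2A^2 + 2A^6 - A^10 + A^14, w = +2]
D3 (bracket A^-16 - A^-12 + A^-8 - 2A^-4 + 2 - A^4 + A^8; 12 crossings at w = 0): V = t^-2 - t^-1 + 2 - 2t + t^2 - t^3 + t^4
D4 (bracket A^-16 - A^-12 + A^-8 - 2A^-4 + 2 - A^4 + A^8; 10 crossings at w = 0): V = t^-2 - t^-1 + 2 - 2t + t^2 - t^3 + t^4
D5 (bracket A^-8 + 1 - A^4; 10 crossings at w = -4): V = -t^-4 + t^-3 + t^-1
why: comparing 5 Jones polynomials yields 3 groups


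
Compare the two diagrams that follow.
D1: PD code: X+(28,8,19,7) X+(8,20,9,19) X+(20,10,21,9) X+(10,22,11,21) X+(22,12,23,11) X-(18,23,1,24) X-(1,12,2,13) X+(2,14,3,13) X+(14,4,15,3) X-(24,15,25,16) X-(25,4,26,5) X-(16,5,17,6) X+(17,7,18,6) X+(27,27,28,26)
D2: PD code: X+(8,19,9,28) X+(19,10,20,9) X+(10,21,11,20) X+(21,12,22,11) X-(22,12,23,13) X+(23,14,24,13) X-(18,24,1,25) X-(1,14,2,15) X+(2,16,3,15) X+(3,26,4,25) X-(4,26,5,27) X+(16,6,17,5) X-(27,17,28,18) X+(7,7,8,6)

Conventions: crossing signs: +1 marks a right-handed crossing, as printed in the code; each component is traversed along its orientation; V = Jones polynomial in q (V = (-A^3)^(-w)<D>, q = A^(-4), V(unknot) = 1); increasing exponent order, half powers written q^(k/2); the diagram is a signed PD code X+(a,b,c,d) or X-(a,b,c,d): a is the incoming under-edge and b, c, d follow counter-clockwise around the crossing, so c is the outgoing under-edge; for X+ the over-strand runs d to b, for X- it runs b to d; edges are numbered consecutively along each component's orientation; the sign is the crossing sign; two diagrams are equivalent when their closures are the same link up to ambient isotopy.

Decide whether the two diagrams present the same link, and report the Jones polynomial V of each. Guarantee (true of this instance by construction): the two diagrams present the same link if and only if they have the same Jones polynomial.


equivalent: yes
D1 (bracket A^-14 - 2A^-10 + 2A^-6 - 3A^-2 + 2A^2 - 2A^6 + A^10 - A^14; 14 crossings at w = +4): V = -q^(-1/2) + q^(1/2) - 2q^(3/2) + 2q^(5/2) - 3q^(7/2) + 2q^(9/2) - 2q^(11/2) + q^(13/2)
V(D2) = -q^(-1/2) + q^(1/2) - 2q^(3/2) + 2q^(5/2) - 3q^(7/2) + 2q^(9/2) - 2q^(11/2) + q^(13/2)  [14 crossings, <D> = A^-14 - 2A^-10 + 2A^-6 - 3A^-2 + 2A^2 - 2A^6 + A^10 - A^14, w = +4]
observation: from 14 to 14 crossings by R-moves: one link, two diagrams


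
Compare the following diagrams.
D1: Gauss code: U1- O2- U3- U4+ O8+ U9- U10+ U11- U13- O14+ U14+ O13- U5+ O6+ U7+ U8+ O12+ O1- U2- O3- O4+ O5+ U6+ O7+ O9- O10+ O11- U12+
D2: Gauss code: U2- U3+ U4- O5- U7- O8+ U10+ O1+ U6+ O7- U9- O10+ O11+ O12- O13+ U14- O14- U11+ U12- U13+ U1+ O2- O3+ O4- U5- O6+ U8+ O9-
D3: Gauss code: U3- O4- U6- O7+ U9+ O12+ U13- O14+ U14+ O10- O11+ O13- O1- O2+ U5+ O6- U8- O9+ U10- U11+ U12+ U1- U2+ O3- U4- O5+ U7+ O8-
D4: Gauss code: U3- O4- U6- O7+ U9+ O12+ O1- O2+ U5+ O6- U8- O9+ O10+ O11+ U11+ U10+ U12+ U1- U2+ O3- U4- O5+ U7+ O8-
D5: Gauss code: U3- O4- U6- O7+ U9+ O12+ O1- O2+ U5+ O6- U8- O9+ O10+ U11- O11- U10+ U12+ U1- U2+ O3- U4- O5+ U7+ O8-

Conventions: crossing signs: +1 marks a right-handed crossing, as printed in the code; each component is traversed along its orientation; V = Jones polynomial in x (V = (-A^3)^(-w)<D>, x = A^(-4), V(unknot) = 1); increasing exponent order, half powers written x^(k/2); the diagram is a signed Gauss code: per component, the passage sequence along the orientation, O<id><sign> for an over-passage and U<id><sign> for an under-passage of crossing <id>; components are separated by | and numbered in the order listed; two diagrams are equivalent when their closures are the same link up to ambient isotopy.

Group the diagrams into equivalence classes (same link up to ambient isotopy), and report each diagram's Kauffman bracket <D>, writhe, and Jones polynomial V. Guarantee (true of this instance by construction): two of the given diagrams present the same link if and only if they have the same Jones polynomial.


classes: {D1} | {D2, D3, D4, D5}
V(D1) = x + x^3 - x^4  [14 crossings, <D> = -A^-10 + A^-6 + A^2, w = +2]
V(D2) = x^-4 - 3x^-3 + 5x^-2 - 6x^-1 + 7 - 6x + 5x^2 - 3x^3 + x^4  [14 crossings, <D> = A^-16 - 3A^-12 + 5A^-8 - 6A^-4 + 7 - 6A^4 + 5A^8 - 3A^12 + A^16, w = 0]
V(D3) = x^-4 - 3x^-3 + 5x^-2 - 6x^-1 + 7 - 6x + 5x^2 - 3x^3 + x^4  [14 crossings, <D> = A^-16 - 3A^-12 + 5A^-8 - 6A^-4 + 7 - 6A^4 + 5A^8 - 3A^12 + A^16, w = 0]
V(D4) = x^-4 - 3x^-3 + 5x^-2 - 6x^-1 + 7 - 6x + 5x^2 - 3x^3 + x^4  [12 crossings, <D> = A^-10 - 3A^-6 + 5A^-2 - 6A^2 + 7A^6 - 6A^10 + 5A^14 - 3A^18 + A^22, w = +2]
D5 (bracket A^-16 - 3A^-12 + 5A^-8 - 6A^-4 + 7 - 6A^4 + 5A^8 - 3A^12 + A^16; 12 crossings at w = 0): V = x^-4 - 3x^-3 + 5x^-2 - 6x^-1 + 7 - 6x + 5x^2 - 3x^3 + x^4
note: comparing 5 Jones polynomials yields 2 groups


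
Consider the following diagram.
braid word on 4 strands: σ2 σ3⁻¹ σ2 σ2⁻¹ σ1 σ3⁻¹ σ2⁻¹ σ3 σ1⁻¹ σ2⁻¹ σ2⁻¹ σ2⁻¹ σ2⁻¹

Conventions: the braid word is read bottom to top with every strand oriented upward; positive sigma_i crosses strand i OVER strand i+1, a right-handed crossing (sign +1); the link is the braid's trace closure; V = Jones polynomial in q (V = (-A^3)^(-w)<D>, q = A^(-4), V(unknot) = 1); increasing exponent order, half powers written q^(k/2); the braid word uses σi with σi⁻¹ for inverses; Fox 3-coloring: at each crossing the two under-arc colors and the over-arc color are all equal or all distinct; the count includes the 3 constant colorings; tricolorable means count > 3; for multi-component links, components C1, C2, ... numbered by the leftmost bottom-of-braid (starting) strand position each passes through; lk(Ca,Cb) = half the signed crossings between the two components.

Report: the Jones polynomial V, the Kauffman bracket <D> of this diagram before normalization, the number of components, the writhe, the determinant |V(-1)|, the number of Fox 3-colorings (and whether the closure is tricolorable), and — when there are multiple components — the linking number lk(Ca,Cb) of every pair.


V(q) = -q^-4 + q^-3 + q^-1
bracket: -A^-11 - A^-3 + A, w = -5
1 component, writhe -5, over 13 crossings
det 3, colorings 9 of 3^13 — tricolorable
observation: the span of V is 3, forcing >= 3 crossings in any diagram


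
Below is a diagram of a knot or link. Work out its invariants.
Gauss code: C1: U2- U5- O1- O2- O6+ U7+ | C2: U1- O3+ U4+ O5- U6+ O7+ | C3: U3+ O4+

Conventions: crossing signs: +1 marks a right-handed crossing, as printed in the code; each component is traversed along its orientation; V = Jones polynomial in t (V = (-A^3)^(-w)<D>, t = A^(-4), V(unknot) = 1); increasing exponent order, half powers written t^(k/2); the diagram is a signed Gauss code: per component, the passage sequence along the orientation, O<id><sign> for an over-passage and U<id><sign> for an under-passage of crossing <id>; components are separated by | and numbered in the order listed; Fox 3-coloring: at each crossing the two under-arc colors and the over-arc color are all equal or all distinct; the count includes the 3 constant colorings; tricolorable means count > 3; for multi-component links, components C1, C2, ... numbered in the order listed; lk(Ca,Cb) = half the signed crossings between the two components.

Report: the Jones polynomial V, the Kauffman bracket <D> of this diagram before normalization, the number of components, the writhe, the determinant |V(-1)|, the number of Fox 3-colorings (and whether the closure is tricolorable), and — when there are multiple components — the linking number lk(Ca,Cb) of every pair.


V(t) = 1 + t + t^2 + t^3
bracket: -A^-9 - A^-5 - A^-1 - A^3, w = +1
3 components, writhe +1, over 7 crossings
lk(C1,C2) = 0
linking number lk(C1,C3) = 0
lk(C2,C3): +1
det 0, colorings 9 of 3^7 — tricolorable
observation: span 3 respects span(V) <= c + mu - 1 = 9 for this 3-component diagram


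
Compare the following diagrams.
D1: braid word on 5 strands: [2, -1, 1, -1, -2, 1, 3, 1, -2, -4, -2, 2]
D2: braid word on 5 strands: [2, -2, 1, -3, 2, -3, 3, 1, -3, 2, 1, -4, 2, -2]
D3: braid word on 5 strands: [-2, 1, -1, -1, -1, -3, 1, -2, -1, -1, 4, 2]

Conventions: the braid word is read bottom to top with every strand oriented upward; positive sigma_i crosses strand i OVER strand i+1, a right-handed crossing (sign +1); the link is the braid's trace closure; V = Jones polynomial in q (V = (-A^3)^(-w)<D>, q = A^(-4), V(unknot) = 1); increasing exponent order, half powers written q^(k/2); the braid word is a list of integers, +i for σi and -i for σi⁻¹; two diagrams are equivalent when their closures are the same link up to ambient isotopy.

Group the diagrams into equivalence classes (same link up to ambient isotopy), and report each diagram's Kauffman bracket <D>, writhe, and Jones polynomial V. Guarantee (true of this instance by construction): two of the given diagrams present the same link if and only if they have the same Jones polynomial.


classes: {D1} | {D2} | {D3}
V(D1) = 1  [12 crossings, <D> = 1, w = 0]
D2 (bracket A^-14 - 2A^-10 + 2A^-6 - 2A^-2 + 2A^2 - A^6 + A^10; 14 crossings at w = +2): V = q^-1 - 1 + 2q - 2q^2 + 2q^3 - 2q^4 + q^5
D3 (bracket A^-8 + 1 - A^4; 12 crossings at w = -4): V = -q^-4 + q^-3 + q^-1
note: 3 values of V(q) split the 3 diagrams


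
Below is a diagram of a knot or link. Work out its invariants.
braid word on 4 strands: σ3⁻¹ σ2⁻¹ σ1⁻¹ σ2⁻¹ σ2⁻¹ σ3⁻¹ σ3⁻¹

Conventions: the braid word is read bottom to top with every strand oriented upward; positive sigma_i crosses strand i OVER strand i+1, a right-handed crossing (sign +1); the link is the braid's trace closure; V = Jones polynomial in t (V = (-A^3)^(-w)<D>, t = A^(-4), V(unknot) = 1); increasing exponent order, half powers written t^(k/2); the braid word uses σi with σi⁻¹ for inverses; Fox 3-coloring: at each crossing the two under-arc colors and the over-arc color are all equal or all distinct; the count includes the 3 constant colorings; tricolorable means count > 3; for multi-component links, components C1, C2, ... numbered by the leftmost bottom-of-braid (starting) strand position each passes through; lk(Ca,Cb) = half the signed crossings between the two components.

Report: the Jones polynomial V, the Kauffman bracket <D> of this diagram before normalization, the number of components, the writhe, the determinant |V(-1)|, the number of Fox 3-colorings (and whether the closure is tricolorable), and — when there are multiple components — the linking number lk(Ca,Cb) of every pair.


Jones polynomial: V(t) = t^-8 - 2t^-7 + t^-6 - 2t^-5 + 2t^-4 + t^-2
<D> = -A^-13 - 2A^-5 + 2A^-1 - A^3 + 2A^7 - A^11; writhe -7
components 1, writhe -7 (7 crossings)
3-colorings: 27 of 3^7, det 9 — tricolorable
note: det 9 = |V(-1)|; divisible by 3, so tricolorable


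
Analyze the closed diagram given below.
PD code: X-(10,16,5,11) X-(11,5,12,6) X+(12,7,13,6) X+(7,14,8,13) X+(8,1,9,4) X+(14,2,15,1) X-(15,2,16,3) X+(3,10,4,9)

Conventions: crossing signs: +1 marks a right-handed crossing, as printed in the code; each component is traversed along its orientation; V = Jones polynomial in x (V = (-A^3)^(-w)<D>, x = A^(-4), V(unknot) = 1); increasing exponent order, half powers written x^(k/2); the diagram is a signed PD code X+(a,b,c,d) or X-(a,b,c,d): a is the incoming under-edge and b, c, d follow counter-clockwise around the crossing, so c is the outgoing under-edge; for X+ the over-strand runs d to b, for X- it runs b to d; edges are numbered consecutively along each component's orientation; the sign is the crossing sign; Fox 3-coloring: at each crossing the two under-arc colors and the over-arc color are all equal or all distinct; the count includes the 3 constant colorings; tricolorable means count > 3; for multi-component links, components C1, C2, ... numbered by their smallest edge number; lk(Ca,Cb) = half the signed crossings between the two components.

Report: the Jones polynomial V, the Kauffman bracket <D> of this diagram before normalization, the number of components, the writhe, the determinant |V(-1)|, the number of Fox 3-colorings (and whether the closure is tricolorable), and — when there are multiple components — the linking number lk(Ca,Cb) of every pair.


V = 1 + x + x^2 + x^3
<D> = A^-6 + A^-2 + A^2 + A^6 (w = +2)
3 components over 8 crossings, w = +2
lk(C1,C2): +1
lk(C1,C3) = 0
linking number lk(C2,C3) = 0
9 Fox colorings among 3^8, |V(-1)| = 0: tricolorable
why: w = +2 shifts under R1 moves; the (-A^3)^(-2) factor cancels that in V


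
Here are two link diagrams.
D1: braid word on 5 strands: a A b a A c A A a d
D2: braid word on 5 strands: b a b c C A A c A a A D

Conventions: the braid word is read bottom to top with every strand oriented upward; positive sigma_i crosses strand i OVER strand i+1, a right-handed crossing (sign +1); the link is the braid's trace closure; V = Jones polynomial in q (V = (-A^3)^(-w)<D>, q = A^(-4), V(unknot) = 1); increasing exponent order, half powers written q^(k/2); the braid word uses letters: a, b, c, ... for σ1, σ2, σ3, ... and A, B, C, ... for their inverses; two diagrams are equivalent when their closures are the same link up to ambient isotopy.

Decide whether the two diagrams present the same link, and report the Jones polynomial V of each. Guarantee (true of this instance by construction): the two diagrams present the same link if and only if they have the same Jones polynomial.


same link: yes
V(D1) = 1  [10 crossings, <D> = A^6, w = +2]
V(D2) = 1  (w 0, c 12, <D> = 1)
note: one V(q) for all 2 diagrams — one class (guaranteed)


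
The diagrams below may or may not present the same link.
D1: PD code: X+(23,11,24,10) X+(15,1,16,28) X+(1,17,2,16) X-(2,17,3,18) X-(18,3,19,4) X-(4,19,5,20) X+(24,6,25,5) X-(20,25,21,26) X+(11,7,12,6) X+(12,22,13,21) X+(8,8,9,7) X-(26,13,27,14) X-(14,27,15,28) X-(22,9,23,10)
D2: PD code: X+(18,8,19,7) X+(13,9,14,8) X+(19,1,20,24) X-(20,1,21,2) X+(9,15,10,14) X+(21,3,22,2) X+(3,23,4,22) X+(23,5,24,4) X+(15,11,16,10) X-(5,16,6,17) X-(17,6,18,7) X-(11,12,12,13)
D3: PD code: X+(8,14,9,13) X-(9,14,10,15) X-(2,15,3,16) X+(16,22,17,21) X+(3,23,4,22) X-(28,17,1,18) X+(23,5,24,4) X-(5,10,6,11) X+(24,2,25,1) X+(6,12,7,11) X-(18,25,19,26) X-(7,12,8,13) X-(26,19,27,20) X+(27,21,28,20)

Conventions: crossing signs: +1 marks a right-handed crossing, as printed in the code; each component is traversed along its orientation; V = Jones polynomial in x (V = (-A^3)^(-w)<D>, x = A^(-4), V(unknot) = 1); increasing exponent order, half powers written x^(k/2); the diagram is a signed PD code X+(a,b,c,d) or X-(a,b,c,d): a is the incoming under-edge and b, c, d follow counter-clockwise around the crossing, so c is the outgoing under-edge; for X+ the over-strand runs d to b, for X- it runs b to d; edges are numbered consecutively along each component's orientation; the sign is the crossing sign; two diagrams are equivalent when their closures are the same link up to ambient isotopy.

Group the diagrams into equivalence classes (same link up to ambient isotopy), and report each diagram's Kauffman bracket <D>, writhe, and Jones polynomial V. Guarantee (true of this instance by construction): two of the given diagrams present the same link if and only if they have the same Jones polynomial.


classes: {D1} | {D2} | {D3}
V(D1) = x^-5 - 2x^-4 + 2x^-3 - 2x^-2 + 2x^-1 - 1 + x  [14 crossings, <D> = A^-4 - 1 + 2A^4 - 2A^8 + 2A^12 - 2A^16 + A^20, w = 0]
V(D2) = x^2 + 2x^4 - 2x^5 + x^6 - 2x^7 + x^8  [12 crossings, <D> = A^-20 - 2A^-16 + A^-12 - 2A^-8 + 2A^-4 + A^4, w = +4]
D3 (bracket A^-16 - A^-12 + A^-8 - 2A^-4 + 2 - A^4 + A^8; 14 crossings at w = 0): V = x^-2 - x^-1 + 2 - 2x + x^2 - x^3 + x^4
note: 3 classes among 3 diagrams; unequal V(x) rules out equality


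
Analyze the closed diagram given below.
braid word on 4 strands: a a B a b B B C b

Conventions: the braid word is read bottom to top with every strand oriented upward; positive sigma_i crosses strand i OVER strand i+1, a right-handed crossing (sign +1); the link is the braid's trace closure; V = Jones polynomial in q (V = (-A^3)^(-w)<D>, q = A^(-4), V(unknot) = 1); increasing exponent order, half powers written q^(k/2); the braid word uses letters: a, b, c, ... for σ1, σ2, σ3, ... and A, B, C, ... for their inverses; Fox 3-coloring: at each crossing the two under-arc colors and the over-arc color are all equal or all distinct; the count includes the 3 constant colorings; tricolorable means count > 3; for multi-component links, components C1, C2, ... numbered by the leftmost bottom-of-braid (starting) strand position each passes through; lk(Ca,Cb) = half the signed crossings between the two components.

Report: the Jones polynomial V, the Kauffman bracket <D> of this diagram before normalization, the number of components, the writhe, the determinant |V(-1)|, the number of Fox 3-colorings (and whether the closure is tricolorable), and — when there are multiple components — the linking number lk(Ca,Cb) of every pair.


V = q + q^3 - q^4
<D> = A^-13 - A^-9 - A^-1 (w = +1)
1 component over 9 crossings, w = +1
9 Fox colorings among 3^9, |V(-1)| = 3: tricolorable
why: inverse pairs cancel, leaving σ1 σ1 σ2⁻¹ σ1 σ2⁻¹ σ3⁻¹ σ2


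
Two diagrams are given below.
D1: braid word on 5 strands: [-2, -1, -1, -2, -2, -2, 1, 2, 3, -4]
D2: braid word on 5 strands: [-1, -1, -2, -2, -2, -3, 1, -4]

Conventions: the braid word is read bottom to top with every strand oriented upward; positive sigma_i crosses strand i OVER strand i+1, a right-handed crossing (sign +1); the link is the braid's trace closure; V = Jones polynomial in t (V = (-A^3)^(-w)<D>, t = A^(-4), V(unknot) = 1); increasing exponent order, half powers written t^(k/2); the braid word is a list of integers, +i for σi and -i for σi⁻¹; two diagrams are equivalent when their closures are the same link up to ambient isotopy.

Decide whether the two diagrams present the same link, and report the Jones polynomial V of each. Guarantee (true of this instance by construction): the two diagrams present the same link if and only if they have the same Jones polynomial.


same link: yes
V(D1) = -t^-4 + t^-3 + t^-1  [10 crossings, <D> = A^-8 + 1 - A^4, w = -4]
V(D2) = -t^-4 + t^-3 + t^-1  [8 crossings, <D> = A^-14 + A^-6 - A^-2, w = -6]
insight: all 2 diagrams share one V(t), hence one class


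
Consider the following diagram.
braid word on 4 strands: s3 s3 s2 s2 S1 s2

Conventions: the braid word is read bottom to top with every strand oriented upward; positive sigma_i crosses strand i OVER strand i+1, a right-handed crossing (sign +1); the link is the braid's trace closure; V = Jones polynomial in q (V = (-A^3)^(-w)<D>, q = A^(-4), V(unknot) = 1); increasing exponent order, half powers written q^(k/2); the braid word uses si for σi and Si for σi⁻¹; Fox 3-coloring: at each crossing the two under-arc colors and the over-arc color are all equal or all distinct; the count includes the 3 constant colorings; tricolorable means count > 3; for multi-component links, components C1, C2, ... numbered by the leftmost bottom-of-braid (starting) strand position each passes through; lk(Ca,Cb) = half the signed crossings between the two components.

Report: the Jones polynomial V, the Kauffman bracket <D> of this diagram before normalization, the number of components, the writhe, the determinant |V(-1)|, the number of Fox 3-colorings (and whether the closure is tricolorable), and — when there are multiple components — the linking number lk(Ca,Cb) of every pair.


Jones polynomial: V(q) = -q^(3/2) - 2q^(7/2) + q^(9/2) - q^(11/2) + q^(13/2)
<D> = A^-14 - A^-10 + A^-6 - 2A^-2 - A^6; writhe +4
components 2, writhe +4 (6 crossings)
linking number lk(C1,C2) = +1
3-colorings: 9 of 3^6, det 6 — tricolorable
note: the 1 component pair carries total linking +1


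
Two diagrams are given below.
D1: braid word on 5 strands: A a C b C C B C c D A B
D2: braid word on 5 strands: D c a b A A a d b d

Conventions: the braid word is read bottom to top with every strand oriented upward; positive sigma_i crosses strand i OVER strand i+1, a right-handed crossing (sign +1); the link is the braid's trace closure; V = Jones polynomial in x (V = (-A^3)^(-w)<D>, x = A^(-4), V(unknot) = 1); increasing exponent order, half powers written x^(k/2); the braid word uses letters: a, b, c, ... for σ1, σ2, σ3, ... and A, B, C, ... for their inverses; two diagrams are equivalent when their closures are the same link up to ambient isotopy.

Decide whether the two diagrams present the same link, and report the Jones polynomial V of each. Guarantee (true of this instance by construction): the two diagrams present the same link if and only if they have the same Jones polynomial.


equivalent: no
D1 (bracket A^-14 - A^-10 + 2A^-6 - A^-2 + A^2 - A^6; 12 crossings at w = -6): V = -x^-6 + x^-5 - x^-4 + 2x^-3 - x^-2 + x^-1
V(D2) = 1  [10 crossings, <D> = A^12, w = +4]
observation: V(x) takes 2 values over 2 diagrams, fixing the grouping


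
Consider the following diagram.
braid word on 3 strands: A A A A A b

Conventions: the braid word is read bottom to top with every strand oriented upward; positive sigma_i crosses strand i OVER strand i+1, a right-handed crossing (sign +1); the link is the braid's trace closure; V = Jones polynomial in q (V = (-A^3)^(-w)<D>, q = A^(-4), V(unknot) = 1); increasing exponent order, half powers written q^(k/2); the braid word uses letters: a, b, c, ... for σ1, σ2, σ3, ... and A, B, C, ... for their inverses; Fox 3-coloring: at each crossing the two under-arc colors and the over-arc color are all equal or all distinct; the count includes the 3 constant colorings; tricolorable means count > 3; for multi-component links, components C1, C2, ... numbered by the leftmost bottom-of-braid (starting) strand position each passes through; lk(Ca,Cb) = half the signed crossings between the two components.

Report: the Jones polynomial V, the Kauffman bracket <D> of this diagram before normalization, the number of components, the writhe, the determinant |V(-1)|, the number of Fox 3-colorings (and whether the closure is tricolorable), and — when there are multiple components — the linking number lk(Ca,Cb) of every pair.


V = -q^-7 + q^-6 - q^-5 + q^-4 + q^-2
<D> = A^-4 + A^4 - A^8 + A^12 - A^16 (w = -4)
1 component over 6 crossings, w = -4
3 Fox colorings among 3^6, |V(-1)| = 5: not tricolorable
why: the span of V is 5, forcing >= 5 crossings in any diagram


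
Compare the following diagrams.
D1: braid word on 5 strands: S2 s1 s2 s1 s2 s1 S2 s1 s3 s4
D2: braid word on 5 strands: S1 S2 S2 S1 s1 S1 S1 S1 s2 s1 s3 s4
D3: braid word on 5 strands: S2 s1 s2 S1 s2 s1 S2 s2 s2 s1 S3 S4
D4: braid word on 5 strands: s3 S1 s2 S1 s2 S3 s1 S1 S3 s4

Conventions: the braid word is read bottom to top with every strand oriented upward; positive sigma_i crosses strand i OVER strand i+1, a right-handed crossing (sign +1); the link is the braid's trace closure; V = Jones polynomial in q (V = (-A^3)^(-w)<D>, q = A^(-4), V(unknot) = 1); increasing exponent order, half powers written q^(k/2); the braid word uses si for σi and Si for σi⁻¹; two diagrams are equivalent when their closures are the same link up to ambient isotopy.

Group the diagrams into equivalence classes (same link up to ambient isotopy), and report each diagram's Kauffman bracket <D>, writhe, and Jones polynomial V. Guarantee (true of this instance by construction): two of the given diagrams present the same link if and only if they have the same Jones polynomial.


classes: {D1, D3} | {D2} | {D4}
V(D1) = q - q^2 + 2q^3 - q^4 + q^5 - q^6  [10 crossings, <D> = -A^-6 + A^-2 - A^2 + 2A^6 - A^10 + A^14, w = +6]
V(D2) = -q^-4 + q^-3 + q^-1  [12 crossings, <D> = A^-2 + A^6 - A^10, w = -2]
V(D3) = q - q^2 + 2q^3 - q^4 + q^5 - q^6  [12 crossings, <D> = -A^-18 + A^-14 - A^-10 + 2A^-6 - A^-2 + A^2, w = +2]
D4 (bracket A^-8 - A^-4 + 1 - A^4 + A^8; 10 crossings at w = 0): V = q^-2 - q^-1 + 1 - q + q^2
insight: 3 values of V(q) split the 4 diagrams


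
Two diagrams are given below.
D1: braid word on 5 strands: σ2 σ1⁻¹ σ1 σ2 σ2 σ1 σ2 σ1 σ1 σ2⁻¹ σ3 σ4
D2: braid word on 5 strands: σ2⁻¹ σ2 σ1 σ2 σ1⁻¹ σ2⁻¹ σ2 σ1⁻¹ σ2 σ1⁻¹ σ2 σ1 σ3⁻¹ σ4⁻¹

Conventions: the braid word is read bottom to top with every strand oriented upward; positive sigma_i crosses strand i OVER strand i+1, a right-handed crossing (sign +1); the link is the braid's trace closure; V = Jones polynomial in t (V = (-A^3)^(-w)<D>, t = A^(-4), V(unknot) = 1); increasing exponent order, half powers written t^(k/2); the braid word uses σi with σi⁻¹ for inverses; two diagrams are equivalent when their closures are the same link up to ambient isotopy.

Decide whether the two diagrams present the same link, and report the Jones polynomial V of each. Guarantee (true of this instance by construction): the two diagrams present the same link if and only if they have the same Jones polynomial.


same link: no
V(D1) = t^2 + t^4 - t^5 + t^6 - t^7  [12 crossings, <D> = -A^-4 + 1 - A^4 + A^8 + A^16, w = +8]
V(D2) = -t^-1 + 2 - t + 2t^2 - t^3 + t^4 - t^5  (w 0, c 14, <D> = -A^-20 + A^-16 - A^-12 + 2A^-8 - A^-4 + 2 - A^4)
note: V(t) takes 2 values over 2 diagrams, fixing the grouping


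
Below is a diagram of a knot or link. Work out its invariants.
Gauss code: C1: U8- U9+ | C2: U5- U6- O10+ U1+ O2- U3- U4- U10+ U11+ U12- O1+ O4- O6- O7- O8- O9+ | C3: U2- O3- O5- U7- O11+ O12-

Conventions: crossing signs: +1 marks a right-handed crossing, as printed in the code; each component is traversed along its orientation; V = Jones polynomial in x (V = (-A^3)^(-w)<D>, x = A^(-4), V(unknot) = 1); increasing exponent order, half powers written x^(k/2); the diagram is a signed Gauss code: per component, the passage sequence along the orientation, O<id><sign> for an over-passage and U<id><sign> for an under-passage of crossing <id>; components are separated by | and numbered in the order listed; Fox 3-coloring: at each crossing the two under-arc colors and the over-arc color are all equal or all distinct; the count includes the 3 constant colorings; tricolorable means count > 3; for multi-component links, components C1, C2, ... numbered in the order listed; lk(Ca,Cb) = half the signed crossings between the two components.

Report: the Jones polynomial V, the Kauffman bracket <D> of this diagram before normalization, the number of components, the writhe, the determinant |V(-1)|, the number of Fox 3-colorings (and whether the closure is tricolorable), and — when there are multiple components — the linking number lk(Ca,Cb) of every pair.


V = x^-5 + x^-4 + x^-3 + 1
<D> = A^-12 + 1 + A^4 + A^8 (w = -4)
3 components over 12 crossings, w = -4
lk(C1,C2): 0
lk(C1,C3) = 0
linking number lk(C2,C3) = -2
9 Fox colorings among 3^12, |V(-1)| = 0: tricolorable
why: the span of V is 5, within the link bound 12 + 3 - 1


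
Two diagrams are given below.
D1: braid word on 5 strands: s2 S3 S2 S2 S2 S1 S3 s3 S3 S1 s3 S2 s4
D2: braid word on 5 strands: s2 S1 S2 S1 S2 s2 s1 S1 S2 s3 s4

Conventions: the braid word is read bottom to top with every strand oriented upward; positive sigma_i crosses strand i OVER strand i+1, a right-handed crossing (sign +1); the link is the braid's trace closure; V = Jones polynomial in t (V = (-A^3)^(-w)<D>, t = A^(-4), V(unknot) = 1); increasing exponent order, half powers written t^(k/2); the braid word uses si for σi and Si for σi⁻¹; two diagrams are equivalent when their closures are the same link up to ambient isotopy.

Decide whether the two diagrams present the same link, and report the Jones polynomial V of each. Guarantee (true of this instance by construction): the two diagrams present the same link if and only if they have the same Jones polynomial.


equivalent: no
D1 (bracket A^-9 + 2A^-1 - A^3 + A^7 - A^11; 13 crossings at w = -5): V = t^(-13/2) - t^(-11/2) + t^(-9/2) - 2t^(-7/2) - t^(-3/2)
D2 (bracket A^-1 + A^7; 11 crossings at w = -1): V = -t^(-5/2) - t^(-1/2)
key observation: V(t) takes 2 values over 2 diagrams, fixing the grouping
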